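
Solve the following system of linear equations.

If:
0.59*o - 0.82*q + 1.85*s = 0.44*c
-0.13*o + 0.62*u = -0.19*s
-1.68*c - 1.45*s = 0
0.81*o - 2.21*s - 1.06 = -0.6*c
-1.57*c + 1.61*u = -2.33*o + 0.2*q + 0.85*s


Then:
c = 0.36
o = -0.09
q = -1.19
s = -0.41
u = 0.11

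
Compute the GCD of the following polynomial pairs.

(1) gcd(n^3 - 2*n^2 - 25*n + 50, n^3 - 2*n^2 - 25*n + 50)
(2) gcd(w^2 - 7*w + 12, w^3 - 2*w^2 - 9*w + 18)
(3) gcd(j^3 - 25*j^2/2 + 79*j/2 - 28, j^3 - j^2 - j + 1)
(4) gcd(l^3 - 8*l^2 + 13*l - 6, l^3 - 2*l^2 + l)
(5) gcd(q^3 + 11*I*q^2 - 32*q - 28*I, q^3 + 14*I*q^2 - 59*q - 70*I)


(1) = gcd((n - 5)*(n - 2)*(n + 5), (n - 5)*(n - 2)*(n + 5)) = n^3 - 2*n^2 - 25*n + 50
(2) = w - 3
(3) = gcd((j - 8)*(j - 7/2)*(j - 1), (j - 1)^2*(j + 1)) = j - 1
(4) = gcd((l - 6)*(l - 1)^2, l*(l - 1)^2) = l^2 - 2*l + 1
(5) = gcd((q + 2*I)^2*(q + 7*I), (q + 2*I)*(q + 5*I)*(q + 7*I)) = q^2 + 9*I*q - 14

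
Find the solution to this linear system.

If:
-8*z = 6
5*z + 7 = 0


Then:
No Solution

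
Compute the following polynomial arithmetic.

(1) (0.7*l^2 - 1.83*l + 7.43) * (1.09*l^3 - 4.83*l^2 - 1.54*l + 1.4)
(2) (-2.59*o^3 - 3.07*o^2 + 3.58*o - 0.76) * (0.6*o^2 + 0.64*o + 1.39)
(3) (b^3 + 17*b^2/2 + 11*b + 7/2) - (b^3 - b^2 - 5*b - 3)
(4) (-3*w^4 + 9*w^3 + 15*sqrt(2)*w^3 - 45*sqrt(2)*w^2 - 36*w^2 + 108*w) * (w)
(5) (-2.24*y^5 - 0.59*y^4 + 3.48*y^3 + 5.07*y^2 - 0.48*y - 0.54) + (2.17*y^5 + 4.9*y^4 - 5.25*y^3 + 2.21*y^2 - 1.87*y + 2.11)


(1) = 0.763*l^5 - 5.3757*l^4 + 15.8596*l^3 - 32.0887*l^2 - 14.0042*l + 10.402
(2) = -1.554*o^5 - 3.4996*o^4 - 3.4169*o^3 - 2.4321*o^2 + 4.4898*o - 1.0564
(3) = 19*b^2/2 + 16*b + 13/2
(4) = -3*w^5 + 9*w^4 + 15*sqrt(2)*w^4 - 45*sqrt(2)*w^3 - 36*w^3 + 108*w^2
(5) = -0.07*y^5 + 4.31*y^4 - 1.77*y^3 + 7.28*y^2 - 2.35*y + 1.57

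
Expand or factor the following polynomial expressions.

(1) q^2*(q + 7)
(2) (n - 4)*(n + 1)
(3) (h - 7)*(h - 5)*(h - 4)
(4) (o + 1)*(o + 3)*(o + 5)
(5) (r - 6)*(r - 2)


(1) = q^3 + 7*q^2
(2) = n^2 - 3*n - 4
(3) = h^3 - 16*h^2 + 83*h - 140
(4) = o^3 + 9*o^2 + 23*o + 15
(5) = r^2 - 8*r + 12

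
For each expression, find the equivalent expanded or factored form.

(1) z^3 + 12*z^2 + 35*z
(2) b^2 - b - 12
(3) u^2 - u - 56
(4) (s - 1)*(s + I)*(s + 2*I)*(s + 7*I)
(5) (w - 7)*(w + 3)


(1) = z*(z + 5)*(z + 7)
(2) = (b - 4)*(b + 3)
(3) = (u - 8)*(u + 7)
(4) = s^4 - s^3 + 10*I*s^3 - 23*s^2 - 10*I*s^2 + 23*s - 14*I*s + 14*I
(5) = w^2 - 4*w - 21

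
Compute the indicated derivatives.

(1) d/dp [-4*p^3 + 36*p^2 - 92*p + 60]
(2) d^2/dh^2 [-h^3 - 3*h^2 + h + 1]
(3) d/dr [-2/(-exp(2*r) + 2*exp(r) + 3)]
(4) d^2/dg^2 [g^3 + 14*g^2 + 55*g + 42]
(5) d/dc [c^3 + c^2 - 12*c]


(1) = -12*p^2 + 72*p - 92
(2) = -6*h - 6
(3) = 4*(1 - exp(r))*exp(r)/(-exp(2*r) + 2*exp(r) + 3)^2
(4) = 6*g + 28
(5) = 3*c^2 + 2*c - 12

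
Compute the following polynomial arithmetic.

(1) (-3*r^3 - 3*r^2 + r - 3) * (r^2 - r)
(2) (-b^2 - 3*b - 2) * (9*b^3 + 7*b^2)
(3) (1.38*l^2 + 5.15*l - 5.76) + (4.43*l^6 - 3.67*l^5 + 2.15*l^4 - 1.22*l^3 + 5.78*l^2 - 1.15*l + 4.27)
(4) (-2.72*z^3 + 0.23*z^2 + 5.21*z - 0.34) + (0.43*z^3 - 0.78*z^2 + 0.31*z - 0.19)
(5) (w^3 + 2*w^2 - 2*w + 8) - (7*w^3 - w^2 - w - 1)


(1) = -3*r^5 + 4*r^3 - 4*r^2 + 3*r
(2) = -9*b^5 - 34*b^4 - 39*b^3 - 14*b^2
(3) = 4.43*l^6 - 3.67*l^5 + 2.15*l^4 - 1.22*l^3 + 7.16*l^2 + 4.0*l - 1.49
(4) = -2.29*z^3 - 0.55*z^2 + 5.52*z - 0.53
(5) = -6*w^3 + 3*w^2 - w + 9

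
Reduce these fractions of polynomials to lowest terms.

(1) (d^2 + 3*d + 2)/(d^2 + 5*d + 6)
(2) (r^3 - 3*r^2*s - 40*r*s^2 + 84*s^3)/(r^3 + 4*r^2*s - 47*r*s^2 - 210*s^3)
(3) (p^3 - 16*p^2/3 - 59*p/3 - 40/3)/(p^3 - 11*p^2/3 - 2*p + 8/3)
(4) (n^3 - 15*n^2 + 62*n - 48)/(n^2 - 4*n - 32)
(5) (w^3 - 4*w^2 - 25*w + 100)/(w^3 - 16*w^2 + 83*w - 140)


(1) = (d + 1)/(d + 3)
(2) = (r - 2*s)/(r + 5*s)
(3) = (3*p^2 - 19*p - 40)/(3*p^2 - 14*p + 8)
(4) = (n^2 - 7*n + 6)/(n + 4)
(5) = (w + 5)/(w - 7)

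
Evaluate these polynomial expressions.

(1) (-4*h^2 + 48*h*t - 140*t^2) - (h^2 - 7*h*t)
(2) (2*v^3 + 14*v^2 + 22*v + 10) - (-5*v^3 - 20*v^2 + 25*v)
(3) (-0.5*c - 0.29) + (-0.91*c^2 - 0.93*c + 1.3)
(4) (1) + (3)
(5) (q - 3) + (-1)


(1) = -5*h^2 + 55*h*t - 140*t^2
(2) = 7*v^3 + 34*v^2 - 3*v + 10
(3) = -0.91*c^2 - 1.43*c + 1.01
(4) = 4
(5) = q - 4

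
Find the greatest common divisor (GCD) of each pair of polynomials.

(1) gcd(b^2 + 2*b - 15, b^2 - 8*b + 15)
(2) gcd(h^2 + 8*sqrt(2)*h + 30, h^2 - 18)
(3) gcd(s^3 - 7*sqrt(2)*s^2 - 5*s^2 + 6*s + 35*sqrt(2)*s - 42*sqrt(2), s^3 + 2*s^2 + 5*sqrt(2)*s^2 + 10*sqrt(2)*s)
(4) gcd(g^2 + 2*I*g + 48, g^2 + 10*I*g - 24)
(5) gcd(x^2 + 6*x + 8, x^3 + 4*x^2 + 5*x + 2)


(1) = gcd((b - 3)*(b + 5), (b - 5)*(b - 3)) = b - 3
(2) = h + 3*sqrt(2)
(3) = gcd((s - 3)*(s - 2)*(s - 7*sqrt(2)), s*(s + 2)*(s + 5*sqrt(2))) = 1
(4) = gcd((g - 6*I)*(g + 8*I), (g + 4*I)*(g + 6*I)) = 1
(5) = x + 2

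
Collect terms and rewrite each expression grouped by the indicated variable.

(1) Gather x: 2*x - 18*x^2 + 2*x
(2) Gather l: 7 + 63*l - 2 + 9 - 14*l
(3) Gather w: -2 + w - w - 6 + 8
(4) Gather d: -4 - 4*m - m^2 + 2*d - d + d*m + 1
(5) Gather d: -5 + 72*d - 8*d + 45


(1) = -18*x^2 + 4*x
(2) = 49*l + 14
(3) = 0
(4) = d*(m + 1) - m^2 - 4*m - 3
(5) = 64*d + 40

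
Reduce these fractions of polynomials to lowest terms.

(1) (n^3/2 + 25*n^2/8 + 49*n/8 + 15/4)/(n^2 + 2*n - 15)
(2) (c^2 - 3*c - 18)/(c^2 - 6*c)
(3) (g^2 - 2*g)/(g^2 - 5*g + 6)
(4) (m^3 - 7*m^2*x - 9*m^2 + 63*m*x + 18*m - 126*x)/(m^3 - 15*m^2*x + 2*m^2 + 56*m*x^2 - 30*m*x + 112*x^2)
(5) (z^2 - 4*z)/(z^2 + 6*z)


(1) = (4*n^3 + 25*n^2 + 49*n + 30)/(8*n^2 + 16*n - 120)
(2) = (c + 3)/c
(3) = g/(g - 3)
(4) = (-m^2 + 9*m - 18)/(-m^2 + 8*m*x - 2*m + 16*x)
(5) = (z - 4)/(z + 6)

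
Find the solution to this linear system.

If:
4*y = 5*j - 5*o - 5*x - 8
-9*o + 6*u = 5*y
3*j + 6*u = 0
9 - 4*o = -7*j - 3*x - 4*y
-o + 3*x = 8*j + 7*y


Then:
j = -1/18
o = 64/171
u = 1/36
x = -173/114
y = -73/114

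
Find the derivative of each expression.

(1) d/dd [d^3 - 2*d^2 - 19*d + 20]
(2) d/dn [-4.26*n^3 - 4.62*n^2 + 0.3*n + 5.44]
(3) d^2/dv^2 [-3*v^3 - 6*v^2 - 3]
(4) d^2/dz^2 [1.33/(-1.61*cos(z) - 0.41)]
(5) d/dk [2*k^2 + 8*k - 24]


(1) = 3*d^2 - 4*d - 19
(2) = -12.78*n^2 - 9.24*n + 0.3
(3) = -18*v - 12
(4) = (-0.877933*cos(z) + 1.7237465*cos(2*z) - 5.1712395)/(1.61*cos(z) + 0.41)^3
(5) = 4*k + 8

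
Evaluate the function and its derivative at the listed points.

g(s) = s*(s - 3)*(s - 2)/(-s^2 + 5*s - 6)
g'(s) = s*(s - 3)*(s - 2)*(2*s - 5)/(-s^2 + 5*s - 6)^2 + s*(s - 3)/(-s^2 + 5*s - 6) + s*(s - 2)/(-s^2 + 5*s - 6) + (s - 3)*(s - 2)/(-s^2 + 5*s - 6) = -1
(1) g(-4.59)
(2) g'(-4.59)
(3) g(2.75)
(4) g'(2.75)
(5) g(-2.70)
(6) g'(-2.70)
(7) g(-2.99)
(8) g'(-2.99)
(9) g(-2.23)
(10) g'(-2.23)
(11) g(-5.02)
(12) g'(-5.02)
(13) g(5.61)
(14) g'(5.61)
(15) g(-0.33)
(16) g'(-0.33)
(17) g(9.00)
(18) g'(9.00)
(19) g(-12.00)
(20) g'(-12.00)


(1) = 4.59
(2) = -1.00
(3) = -2.75
(4) = -1.00
(5) = 2.70
(6) = -1.00
(7) = 2.99
(8) = -1.00
(9) = 2.23
(10) = -1.00
(11) = 5.02
(12) = -1.00
(13) = -5.61
(14) = -1.00
(15) = 0.33
(16) = -1.00
(17) = -9.00
(18) = -1.00
(19) = 12.00
(20) = -1.00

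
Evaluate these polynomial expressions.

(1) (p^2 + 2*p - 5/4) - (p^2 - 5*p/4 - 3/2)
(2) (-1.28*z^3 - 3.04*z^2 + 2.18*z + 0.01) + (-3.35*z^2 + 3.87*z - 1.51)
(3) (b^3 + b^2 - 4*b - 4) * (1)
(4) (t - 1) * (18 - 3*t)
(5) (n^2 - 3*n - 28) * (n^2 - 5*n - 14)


(1) = 13*p/4 + 1/4
(2) = -1.28*z^3 - 6.39*z^2 + 6.05*z - 1.5
(3) = b^3 + b^2 - 4*b - 4
(4) = -3*t^2 + 21*t - 18
(5) = n^4 - 8*n^3 - 27*n^2 + 182*n + 392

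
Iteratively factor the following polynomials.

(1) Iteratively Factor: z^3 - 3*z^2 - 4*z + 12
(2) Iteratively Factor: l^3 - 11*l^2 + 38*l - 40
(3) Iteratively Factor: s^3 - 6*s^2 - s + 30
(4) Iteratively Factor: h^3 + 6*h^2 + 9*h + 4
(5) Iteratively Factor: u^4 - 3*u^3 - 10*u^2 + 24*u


(1) = (z + 2)*(z^2 - 5*z + 6) = (z - 2)*(z + 2)*(z - 3)
(2) = (l - 5)*(l^2 - 6*l + 8) = (l - 5)*(l - 4)*(l - 2)
(3) = (s - 3)*(s^2 - 3*s - 10) = (s - 3)*(s + 2)*(s - 5)
(4) = (h + 1)*(h^2 + 5*h + 4) = (h + 1)^2*(h + 4)
(5) = (u)*(u^3 - 3*u^2 - 10*u + 24) = u*(u + 3)*(u^2 - 6*u + 8) = u*(u - 2)*(u + 3)*(u - 4)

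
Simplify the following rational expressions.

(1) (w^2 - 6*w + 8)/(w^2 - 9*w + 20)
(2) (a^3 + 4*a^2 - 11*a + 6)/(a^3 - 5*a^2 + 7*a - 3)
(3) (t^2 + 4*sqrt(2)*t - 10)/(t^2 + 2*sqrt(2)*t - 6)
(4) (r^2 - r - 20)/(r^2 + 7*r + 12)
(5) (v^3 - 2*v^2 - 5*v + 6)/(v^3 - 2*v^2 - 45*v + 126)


(1) = (w - 2)/(w - 5)
(2) = (a + 6)/(a - 3)
(3) = (t + 5*sqrt(2))/(t + 3*sqrt(2))
(4) = (r - 5)/(r + 3)
(5) = (v^2 + v - 2)/(v^2 + v - 42)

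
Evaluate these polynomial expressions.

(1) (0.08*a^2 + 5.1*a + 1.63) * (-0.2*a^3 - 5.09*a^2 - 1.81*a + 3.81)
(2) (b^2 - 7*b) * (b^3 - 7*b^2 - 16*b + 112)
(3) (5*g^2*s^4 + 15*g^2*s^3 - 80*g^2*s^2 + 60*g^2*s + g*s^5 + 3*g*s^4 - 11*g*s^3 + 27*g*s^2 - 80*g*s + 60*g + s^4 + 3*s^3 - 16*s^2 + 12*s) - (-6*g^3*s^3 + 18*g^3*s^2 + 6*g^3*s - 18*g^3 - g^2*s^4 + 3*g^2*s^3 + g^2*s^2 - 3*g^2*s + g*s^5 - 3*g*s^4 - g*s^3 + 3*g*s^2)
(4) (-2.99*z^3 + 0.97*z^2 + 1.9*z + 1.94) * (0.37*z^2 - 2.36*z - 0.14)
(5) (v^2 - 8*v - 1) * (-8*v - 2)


(1) = -0.016*a^5 - 1.4272*a^4 - 26.4298*a^3 - 17.2229*a^2 + 16.4807*a + 6.2103
(2) = b^5 - 14*b^4 + 33*b^3 + 224*b^2 - 784*b
(3) = 6*g^3*s^3 - 18*g^3*s^2 - 6*g^3*s + 18*g^3 + 6*g^2*s^4 + 12*g^2*s^3 - 81*g^2*s^2 + 63*g^2*s + 6*g*s^4 - 10*g*s^3 + 24*g*s^2 - 80*g*s + 60*g + s^4 + 3*s^3 - 16*s^2 + 12*s
(4) = -1.1063*z^5 + 7.4153*z^4 - 1.1676*z^3 - 3.902*z^2 - 4.8444*z - 0.2716
(5) = -8*v^3 + 62*v^2 + 24*v + 2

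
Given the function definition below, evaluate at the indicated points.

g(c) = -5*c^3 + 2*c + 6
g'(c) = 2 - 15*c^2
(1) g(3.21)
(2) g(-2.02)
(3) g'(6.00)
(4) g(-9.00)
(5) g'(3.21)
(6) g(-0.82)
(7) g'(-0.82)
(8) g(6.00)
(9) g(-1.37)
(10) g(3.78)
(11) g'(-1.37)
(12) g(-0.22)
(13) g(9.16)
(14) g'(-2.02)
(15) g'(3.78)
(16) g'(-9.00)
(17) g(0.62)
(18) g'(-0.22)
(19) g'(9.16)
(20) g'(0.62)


(1) = -152.96
(2) = 43.17
(3) = -538.00
(4) = 3633.00
(5) = -152.56
(6) = 7.12
(7) = -8.09
(8) = -1062.00
(9) = 16.12
(10) = -256.49
(11) = -26.15
(12) = 5.61
(13) = -3818.56
(14) = -59.21
(15) = -212.33
(16) = -1213.00
(17) = 6.05
(18) = 1.27
(19) = -1256.58
(20) = -3.77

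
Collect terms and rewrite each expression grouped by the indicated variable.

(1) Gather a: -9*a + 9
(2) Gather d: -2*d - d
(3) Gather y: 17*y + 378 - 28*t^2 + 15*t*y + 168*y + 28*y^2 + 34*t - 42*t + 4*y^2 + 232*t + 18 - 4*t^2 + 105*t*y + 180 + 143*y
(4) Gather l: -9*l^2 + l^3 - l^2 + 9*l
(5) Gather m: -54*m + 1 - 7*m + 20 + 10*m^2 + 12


(1) = 9 - 9*a
(2) = -3*d
(3) = -32*t^2 + 224*t + 32*y^2 + y*(120*t + 328) + 576
(4) = l^3 - 10*l^2 + 9*l
(5) = 10*m^2 - 61*m + 33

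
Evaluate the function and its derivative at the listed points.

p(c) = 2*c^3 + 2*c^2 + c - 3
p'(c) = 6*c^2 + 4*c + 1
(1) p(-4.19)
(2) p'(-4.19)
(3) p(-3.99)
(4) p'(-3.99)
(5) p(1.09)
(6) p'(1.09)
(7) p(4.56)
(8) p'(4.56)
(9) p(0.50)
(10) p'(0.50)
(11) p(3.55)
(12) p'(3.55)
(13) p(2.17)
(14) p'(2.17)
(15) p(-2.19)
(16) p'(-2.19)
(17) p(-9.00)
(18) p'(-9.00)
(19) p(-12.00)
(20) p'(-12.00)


(1) = -119.20
(2) = 89.58
(3) = -102.19
(4) = 80.56
(5) = 3.06
(6) = 12.49
(7) = 232.78
(8) = 144.00
(9) = -1.75
(10) = 4.50
(11) = 115.23
(12) = 90.81
(13) = 29.02
(14) = 37.93
(15) = -16.60
(16) = 21.02
(17) = -1308.00
(18) = 451.00
(19) = -3183.00
(20) = 817.00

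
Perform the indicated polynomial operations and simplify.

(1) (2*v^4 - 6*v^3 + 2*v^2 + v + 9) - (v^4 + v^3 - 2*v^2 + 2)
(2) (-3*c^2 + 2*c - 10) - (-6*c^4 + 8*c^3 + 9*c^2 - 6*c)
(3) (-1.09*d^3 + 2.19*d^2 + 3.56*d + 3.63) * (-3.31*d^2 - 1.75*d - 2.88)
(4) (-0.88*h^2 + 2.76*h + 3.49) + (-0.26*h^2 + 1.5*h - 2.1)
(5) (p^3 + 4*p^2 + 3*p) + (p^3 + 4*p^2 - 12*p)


(1) = v^4 - 7*v^3 + 4*v^2 + v + 7
(2) = 6*c^4 - 8*c^3 - 12*c^2 + 8*c - 10
(3) = 3.6079*d^5 - 5.3414*d^4 - 12.4769*d^3 - 24.5525*d^2 - 16.6053*d - 10.4544
(4) = -1.14*h^2 + 4.26*h + 1.39
(5) = 2*p^3 + 8*p^2 - 9*p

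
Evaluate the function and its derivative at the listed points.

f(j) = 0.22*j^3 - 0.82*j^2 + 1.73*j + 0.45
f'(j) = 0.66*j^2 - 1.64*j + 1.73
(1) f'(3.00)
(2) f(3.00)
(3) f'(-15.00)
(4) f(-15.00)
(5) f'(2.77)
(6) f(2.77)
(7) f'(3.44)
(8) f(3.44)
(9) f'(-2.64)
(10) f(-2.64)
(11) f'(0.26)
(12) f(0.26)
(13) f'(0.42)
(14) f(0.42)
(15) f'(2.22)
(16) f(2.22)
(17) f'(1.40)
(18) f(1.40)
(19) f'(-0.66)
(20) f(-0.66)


(1) = 2.75
(2) = 4.20
(3) = 174.83
(4) = -952.50
(5) = 2.25
(6) = 3.63
(7) = 3.90
(8) = 5.65
(9) = 10.66
(10) = -13.88
(11) = 1.35
(12) = 0.85
(13) = 1.16
(14) = 1.05
(15) = 1.34
(16) = 2.66
(17) = 0.73
(18) = 1.87
(19) = 3.10
(20) = -1.11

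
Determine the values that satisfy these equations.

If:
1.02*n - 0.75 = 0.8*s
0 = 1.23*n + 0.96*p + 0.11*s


Then:
n = 0.784313725490196*s + 0.735294117647059
p = -1.11948529411765*s - 0.942095588235294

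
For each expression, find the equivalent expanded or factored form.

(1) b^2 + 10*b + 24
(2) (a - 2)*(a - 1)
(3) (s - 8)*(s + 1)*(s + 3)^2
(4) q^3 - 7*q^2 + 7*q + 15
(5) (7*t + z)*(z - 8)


(1) = (b + 4)*(b + 6)
(2) = a^2 - 3*a + 2
(3) = s^4 - s^3 - 41*s^2 - 111*s - 72
(4) = (q - 5)*(q - 3)*(q + 1)
(5) = 7*t*z - 56*t + z^2 - 8*z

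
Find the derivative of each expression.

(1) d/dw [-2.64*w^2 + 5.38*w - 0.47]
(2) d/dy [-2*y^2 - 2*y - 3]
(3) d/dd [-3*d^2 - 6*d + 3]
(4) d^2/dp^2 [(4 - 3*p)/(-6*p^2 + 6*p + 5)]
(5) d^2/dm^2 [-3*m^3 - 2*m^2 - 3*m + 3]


(1) = 5.38 - 5.28*w
(2) = -4*y - 2
(3) = -6*d - 6
(4) = 12*((7 - 9*p)*(-6*p^2 + 6*p + 5) - 6*(2*p - 1)^2*(3*p - 4))/(-6*p^2 + 6*p + 5)^3
(5) = -18*m - 4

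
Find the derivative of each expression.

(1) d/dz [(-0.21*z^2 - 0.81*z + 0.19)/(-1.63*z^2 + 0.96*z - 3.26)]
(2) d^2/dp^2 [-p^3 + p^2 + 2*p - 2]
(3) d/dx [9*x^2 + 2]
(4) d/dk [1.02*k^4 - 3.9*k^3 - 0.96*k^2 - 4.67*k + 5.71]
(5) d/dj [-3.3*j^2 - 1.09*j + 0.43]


(1) = (-1.5219*z^2 + 1.9886*z + 2.4582)/(2.6569*z^4 - 3.1296*z^3 + 11.5492*z^2 - 6.2592*z + 10.6276)
(2) = 2 - 6*p
(3) = 18*x
(4) = 4.08*k^3 - 11.7*k^2 - 1.92*k - 4.67
(5) = -6.6*j - 1.09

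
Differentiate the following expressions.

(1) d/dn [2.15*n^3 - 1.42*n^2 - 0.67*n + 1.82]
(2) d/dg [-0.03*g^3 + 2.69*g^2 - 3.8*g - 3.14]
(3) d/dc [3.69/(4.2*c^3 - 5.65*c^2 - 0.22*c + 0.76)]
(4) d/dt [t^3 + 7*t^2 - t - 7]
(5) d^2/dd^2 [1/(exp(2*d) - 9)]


(1) = 6.45*n^2 - 2.84*n - 0.67
(2) = -0.09*g^2 + 5.38*g - 3.8
(3) = (-46.494*c^2 + 41.697*c + 0.8118)/(4.2*c^3 - 5.65*c^2 - 0.22*c + 0.76)^2
(4) = 3*t^2 + 14*t - 1
(5) = 4*(exp(2*d) + 9)*exp(2*d)/(exp(2*d) - 9)^3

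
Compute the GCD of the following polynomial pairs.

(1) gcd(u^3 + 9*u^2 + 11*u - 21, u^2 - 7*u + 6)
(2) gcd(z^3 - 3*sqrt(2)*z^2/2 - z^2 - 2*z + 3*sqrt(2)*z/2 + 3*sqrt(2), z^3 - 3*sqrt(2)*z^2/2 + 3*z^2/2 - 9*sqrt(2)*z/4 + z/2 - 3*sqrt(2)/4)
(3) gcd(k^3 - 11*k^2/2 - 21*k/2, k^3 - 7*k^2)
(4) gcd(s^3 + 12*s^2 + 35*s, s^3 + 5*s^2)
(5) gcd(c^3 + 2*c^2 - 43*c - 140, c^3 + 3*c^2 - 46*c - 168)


(1) = u - 1
(2) = z^2 + z*(1 - 3*sqrt(2)/2) - 3*sqrt(2)/2
(3) = gcd(k*(k - 7)*(k + 3/2), k^2*(k - 7)) = k^2 - 7*k
(4) = gcd(s*(s + 5)*(s + 7), s^2*(s + 5)) = s^2 + 5*s
(5) = gcd((c - 7)*(c + 4)*(c + 5), (c - 7)*(c + 4)*(c + 6)) = c^2 - 3*c - 28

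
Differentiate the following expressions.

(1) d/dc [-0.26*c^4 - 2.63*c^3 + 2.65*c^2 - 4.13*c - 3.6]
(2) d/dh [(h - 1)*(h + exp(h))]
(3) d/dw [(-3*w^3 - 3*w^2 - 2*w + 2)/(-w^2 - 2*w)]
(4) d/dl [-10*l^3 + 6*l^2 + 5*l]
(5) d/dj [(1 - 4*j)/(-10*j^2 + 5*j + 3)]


(1) = -1.04*c^3 - 7.89*c^2 + 5.3*c - 4.13
(2) = h*exp(h) + 2*h - 1
(3) = (3*w^4 + 12*w^3 + 4*w^2 + 4*w + 4)/(w^2*(w^2 + 4*w + 4))
(4) = -30*l^2 + 12*l + 5
(5) = (40*j^2 - 20*j - 5*(4*j - 1)^2 - 12)/(-10*j^2 + 5*j + 3)^2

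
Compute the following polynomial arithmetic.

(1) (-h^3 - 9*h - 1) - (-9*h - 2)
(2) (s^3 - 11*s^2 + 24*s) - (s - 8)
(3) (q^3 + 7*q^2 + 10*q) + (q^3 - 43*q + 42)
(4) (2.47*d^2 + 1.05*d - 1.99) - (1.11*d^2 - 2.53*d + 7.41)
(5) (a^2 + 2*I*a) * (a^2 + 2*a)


(1) = 1 - h^3
(2) = s^3 - 11*s^2 + 23*s + 8
(3) = 2*q^3 + 7*q^2 - 33*q + 42
(4) = 1.36*d^2 + 3.58*d - 9.4
(5) = a^4 + 2*a^3 + 2*I*a^3 + 4*I*a^2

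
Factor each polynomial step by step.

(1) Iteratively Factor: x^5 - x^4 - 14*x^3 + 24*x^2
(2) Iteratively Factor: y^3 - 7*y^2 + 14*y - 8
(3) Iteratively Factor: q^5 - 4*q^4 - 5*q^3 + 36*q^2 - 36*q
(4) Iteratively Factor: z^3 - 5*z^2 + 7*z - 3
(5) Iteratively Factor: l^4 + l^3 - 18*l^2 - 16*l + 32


(1) = (x)*(x^4 - x^3 - 14*x^2 + 24*x) = x^2*(x^3 - x^2 - 14*x + 24) = x^2*(x - 3)*(x^2 + 2*x - 8) = x^2*(x - 3)*(x - 2)*(x + 4)
(2) = (y - 1)*(y^2 - 6*y + 8) = (y - 4)*(y - 1)*(y - 2)
(3) = (q + 3)*(q^4 - 7*q^3 + 16*q^2 - 12*q) = (q - 2)*(q + 3)*(q^3 - 5*q^2 + 6*q) = q*(q - 2)*(q + 3)*(q^2 - 5*q + 6) = q*(q - 3)*(q - 2)*(q + 3)*(q - 2)
(4) = (z - 1)*(z^2 - 4*z + 3) = (z - 1)^2*(z - 3)
(5) = (l - 4)*(l^3 + 5*l^2 + 2*l - 8) = (l - 4)*(l + 2)*(l^2 + 3*l - 4) = (l - 4)*(l + 2)*(l + 4)*(l - 1)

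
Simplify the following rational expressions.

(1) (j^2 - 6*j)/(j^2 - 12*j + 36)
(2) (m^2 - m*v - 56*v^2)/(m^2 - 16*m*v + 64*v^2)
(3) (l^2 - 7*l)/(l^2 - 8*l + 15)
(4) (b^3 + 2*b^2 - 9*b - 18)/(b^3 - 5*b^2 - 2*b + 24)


(1) = j/(j - 6)
(2) = (-m - 7*v)/(-m + 8*v)
(3) = (l^2 - 7*l)/(l^2 - 8*l + 15)
(4) = (b + 3)/(b - 4)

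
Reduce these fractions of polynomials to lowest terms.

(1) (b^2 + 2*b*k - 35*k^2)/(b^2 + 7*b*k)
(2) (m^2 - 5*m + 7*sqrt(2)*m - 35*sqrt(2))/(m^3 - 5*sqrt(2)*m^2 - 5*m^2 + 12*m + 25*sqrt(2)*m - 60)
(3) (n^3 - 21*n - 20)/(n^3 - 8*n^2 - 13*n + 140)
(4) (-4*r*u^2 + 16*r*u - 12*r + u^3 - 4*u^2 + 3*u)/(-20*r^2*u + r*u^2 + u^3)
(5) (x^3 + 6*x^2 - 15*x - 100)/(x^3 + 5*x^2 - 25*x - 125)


(1) = (b - 5*k)/b
(2) = (m + 7*sqrt(2))/(m^2 - 5*sqrt(2)*m + 12)
(3) = (n + 1)/(n - 7)
(4) = (u^2 - 4*u + 3)/(5*r*u + u^2)
(5) = (x - 4)/(x - 5)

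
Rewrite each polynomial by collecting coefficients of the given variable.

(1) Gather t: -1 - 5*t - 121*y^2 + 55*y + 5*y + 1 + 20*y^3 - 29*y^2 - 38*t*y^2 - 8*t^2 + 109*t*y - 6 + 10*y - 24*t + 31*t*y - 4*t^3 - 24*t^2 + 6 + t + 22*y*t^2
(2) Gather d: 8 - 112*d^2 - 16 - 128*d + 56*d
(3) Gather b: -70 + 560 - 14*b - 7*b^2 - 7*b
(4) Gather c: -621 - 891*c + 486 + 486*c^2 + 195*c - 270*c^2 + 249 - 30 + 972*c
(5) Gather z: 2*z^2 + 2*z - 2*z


(1) = -4*t^3 + t^2*(22*y - 32) + t*(-38*y^2 + 140*y - 28) + 20*y^3 - 150*y^2 + 70*y
(2) = -112*d^2 - 72*d - 8
(3) = -7*b^2 - 21*b + 490
(4) = 216*c^2 + 276*c + 84
(5) = 2*z^2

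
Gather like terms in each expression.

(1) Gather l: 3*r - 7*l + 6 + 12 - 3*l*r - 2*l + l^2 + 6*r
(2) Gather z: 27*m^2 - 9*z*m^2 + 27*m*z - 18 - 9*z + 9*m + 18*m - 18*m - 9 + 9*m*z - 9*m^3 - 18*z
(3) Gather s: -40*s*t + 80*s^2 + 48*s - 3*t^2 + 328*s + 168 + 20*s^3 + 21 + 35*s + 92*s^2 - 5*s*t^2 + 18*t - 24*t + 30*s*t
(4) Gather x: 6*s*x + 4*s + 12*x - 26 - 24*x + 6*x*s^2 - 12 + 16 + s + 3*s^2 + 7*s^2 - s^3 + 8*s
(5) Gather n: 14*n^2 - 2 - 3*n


(1) = l^2 + l*(-3*r - 9) + 9*r + 18
(2) = -9*m^3 + 27*m^2 + 9*m + z*(-9*m^2 + 36*m - 27) - 27
(3) = 20*s^3 + 172*s^2 + s*(-5*t^2 - 10*t + 411) - 3*t^2 - 6*t + 189
(4) = -s^3 + 10*s^2 + 13*s + x*(6*s^2 + 6*s - 12) - 22
(5) = 14*n^2 - 3*n - 2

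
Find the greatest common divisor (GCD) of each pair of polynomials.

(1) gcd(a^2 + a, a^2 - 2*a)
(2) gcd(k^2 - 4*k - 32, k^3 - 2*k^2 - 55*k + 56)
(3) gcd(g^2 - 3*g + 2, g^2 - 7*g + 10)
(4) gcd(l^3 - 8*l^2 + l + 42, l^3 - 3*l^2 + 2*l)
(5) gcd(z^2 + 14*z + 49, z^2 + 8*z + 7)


(1) = gcd(a*(a + 1), a*(a - 2)) = a
(2) = k - 8
(3) = g - 2
(4) = gcd((l - 7)*(l - 3)*(l + 2), l*(l - 2)*(l - 1)) = 1
(5) = z + 7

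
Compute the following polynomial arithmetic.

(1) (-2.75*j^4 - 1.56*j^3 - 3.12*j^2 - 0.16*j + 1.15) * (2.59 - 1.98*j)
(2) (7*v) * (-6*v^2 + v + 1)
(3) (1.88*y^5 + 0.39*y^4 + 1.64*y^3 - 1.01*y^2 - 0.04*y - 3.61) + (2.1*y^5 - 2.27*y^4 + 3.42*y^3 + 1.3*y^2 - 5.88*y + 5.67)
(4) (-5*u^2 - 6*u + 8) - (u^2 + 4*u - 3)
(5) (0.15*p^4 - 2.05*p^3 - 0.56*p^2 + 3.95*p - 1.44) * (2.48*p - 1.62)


(1) = 5.445*j^5 - 4.0337*j^4 + 2.1372*j^3 - 7.764*j^2 - 2.6914*j + 2.9785
(2) = -42*v^3 + 7*v^2 + 7*v
(3) = 3.98*y^5 - 1.88*y^4 + 5.06*y^3 + 0.29*y^2 - 5.92*y + 2.06
(4) = -6*u^2 - 10*u + 11
(5) = 0.372*p^5 - 5.327*p^4 + 1.9322*p^3 + 10.7032*p^2 - 9.9702*p + 2.3328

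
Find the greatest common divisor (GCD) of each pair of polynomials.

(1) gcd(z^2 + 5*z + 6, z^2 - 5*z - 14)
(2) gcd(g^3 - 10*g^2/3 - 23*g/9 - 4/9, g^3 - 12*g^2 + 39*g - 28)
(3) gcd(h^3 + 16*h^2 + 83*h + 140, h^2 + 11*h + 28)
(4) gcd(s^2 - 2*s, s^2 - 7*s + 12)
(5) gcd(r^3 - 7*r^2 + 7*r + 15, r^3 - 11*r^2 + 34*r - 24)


(1) = z + 2
(2) = gcd((g - 4)*(g + 1/3)^2, (g - 7)*(g - 4)*(g - 1)) = g - 4
(3) = gcd((h + 4)*(h + 5)*(h + 7), (h + 4)*(h + 7)) = h^2 + 11*h + 28
(4) = 1
(5) = gcd((r - 5)*(r - 3)*(r + 1), (r - 6)*(r - 4)*(r - 1)) = 1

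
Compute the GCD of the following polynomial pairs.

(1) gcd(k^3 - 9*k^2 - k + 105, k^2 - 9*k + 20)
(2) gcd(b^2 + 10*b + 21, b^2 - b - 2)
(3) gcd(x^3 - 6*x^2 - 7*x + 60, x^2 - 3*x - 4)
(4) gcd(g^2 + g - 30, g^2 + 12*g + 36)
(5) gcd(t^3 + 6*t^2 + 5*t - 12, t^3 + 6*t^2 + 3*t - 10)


(1) = k - 5
(2) = 1
(3) = x - 4
(4) = g + 6
(5) = t - 1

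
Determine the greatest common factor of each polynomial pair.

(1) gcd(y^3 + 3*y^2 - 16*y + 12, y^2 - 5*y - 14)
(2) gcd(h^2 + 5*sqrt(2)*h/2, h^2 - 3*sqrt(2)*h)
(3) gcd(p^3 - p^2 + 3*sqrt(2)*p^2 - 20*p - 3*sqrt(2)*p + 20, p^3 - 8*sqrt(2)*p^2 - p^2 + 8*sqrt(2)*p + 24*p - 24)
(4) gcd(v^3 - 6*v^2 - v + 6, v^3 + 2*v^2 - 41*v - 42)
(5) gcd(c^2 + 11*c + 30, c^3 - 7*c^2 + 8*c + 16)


(1) = 1
(2) = gcd(h*(h + 5*sqrt(2)/2), h*(h - 3*sqrt(2))) = h
(3) = p^2 + p*(-2*sqrt(2) - 1) + 2*sqrt(2)
(4) = gcd((v - 6)*(v - 1)*(v + 1), (v - 6)*(v + 1)*(v + 7)) = v^2 - 5*v - 6
(5) = 1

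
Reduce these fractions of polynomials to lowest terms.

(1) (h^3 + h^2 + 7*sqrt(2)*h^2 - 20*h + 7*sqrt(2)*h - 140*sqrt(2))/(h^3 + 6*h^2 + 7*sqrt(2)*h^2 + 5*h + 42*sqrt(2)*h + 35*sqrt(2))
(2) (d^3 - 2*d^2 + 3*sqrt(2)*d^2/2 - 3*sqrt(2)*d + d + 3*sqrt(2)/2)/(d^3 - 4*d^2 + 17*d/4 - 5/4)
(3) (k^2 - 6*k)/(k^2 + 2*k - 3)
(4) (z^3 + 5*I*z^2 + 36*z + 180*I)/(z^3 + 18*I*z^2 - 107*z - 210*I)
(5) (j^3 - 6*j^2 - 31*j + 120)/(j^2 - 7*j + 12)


(1) = (h - 4)/(h + 1)
(2) = (8*d^2 + d*(-8 + 12*sqrt(2)) - 12*sqrt(2))/(8*d^2 - 24*d + 10)
(3) = (k^2 - 6*k)/(k^2 + 2*k - 3)
(4) = (z - 6*I)/(z + 7*I)
(5) = (j^2 - 3*j - 40)/(j - 4)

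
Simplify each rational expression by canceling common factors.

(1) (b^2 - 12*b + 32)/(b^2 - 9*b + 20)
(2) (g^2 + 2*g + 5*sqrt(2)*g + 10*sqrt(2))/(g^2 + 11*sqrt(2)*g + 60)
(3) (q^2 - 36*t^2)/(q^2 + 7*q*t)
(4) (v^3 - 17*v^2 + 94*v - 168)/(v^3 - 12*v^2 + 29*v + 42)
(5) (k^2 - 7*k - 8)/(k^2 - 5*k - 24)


(1) = (b - 8)/(b - 5)
(2) = (g + 2)/(g + 6*sqrt(2))
(3) = (q^2 - 36*t^2)/(q^2 + 7*q*t)
(4) = (v - 4)/(v + 1)
(5) = (k + 1)/(k + 3)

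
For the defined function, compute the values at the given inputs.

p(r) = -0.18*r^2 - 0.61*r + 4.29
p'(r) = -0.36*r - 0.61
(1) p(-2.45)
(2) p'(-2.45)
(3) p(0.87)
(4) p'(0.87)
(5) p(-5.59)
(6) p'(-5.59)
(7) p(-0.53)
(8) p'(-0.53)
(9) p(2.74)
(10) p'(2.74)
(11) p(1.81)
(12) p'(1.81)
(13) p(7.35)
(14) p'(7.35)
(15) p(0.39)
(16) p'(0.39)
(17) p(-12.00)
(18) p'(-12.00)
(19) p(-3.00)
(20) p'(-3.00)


(1) = 4.70
(2) = 0.27
(3) = 3.62
(4) = -0.92
(5) = 2.08
(6) = 1.40
(7) = 4.56
(8) = -0.42
(9) = 1.27
(10) = -1.60
(11) = 2.60
(12) = -1.26
(13) = -9.92
(14) = -3.26
(15) = 4.02
(16) = -0.75
(17) = -14.31
(18) = 3.71
(19) = 4.50
(20) = 0.47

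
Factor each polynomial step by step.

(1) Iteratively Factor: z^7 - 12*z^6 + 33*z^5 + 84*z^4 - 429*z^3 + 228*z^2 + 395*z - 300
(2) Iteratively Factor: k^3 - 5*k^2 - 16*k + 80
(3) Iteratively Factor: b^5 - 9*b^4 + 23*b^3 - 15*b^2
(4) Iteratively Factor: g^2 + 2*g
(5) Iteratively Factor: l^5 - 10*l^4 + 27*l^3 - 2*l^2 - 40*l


(1) = (z - 5)*(z^6 - 7*z^5 - 2*z^4 + 74*z^3 - 59*z^2 - 67*z + 60) = (z - 5)*(z + 1)*(z^5 - 8*z^4 + 6*z^3 + 68*z^2 - 127*z + 60) = (z - 5)*(z + 1)*(z + 3)*(z^4 - 11*z^3 + 39*z^2 - 49*z + 20) = (z - 5)*(z - 4)*(z + 1)*(z + 3)*(z^3 - 7*z^2 + 11*z - 5) = (z - 5)*(z - 4)*(z - 1)*(z + 1)*(z + 3)*(z^2 - 6*z + 5) = (z - 5)^2*(z - 4)*(z - 1)*(z + 1)*(z + 3)*(z - 1)
(2) = (k - 4)*(k^2 - k - 20) = (k - 4)*(k + 4)*(k - 5)
(3) = (b - 1)*(b^4 - 8*b^3 + 15*b^2) = (b - 5)*(b - 1)*(b^3 - 3*b^2) = (b - 5)*(b - 3)*(b - 1)*(b^2) = b*(b - 5)*(b - 3)*(b - 1)*(b)
(4) = (g + 2)*(g)
(5) = (l - 2)*(l^4 - 8*l^3 + 11*l^2 + 20*l) = (l - 2)*(l + 1)*(l^3 - 9*l^2 + 20*l) = (l - 5)*(l - 2)*(l + 1)*(l^2 - 4*l) = l*(l - 5)*(l - 2)*(l + 1)*(l - 4)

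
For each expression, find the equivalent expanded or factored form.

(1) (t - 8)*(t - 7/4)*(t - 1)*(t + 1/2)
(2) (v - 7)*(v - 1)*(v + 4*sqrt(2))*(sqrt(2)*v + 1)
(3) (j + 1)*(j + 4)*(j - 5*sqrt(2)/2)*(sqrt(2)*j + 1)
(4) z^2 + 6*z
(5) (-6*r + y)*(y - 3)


(1) = t^4 - 41*t^3/4 + 147*t^2/8 - 17*t/8 - 7
(2) = sqrt(2)*v^4 - 8*sqrt(2)*v^3 + 9*v^3 - 72*v^2 + 11*sqrt(2)*v^2 - 32*sqrt(2)*v + 63*v + 28*sqrt(2)
(3) = sqrt(2)*j^4 - 4*j^3 + 5*sqrt(2)*j^3 - 20*j^2 + 3*sqrt(2)*j^2/2 - 25*sqrt(2)*j/2 - 16*j - 10*sqrt(2)
(4) = z*(z + 6)
(5) = -6*r*y + 18*r + y^2 - 3*y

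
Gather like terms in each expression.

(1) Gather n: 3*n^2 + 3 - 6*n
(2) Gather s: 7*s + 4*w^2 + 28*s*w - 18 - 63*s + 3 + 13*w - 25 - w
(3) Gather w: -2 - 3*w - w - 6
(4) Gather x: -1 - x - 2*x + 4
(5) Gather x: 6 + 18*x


(1) = 3*n^2 - 6*n + 3
(2) = s*(28*w - 56) + 4*w^2 + 12*w - 40
(3) = -4*w - 8
(4) = 3 - 3*x
(5) = 18*x + 6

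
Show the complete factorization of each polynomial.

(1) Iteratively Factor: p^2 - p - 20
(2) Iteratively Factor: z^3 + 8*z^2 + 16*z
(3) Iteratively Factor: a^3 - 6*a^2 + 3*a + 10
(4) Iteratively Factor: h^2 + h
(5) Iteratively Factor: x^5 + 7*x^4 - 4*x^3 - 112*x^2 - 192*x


(1) = (p - 5)*(p + 4)
(2) = (z + 4)*(z^2 + 4*z) = z*(z + 4)*(z + 4)
(3) = (a - 2)*(a^2 - 4*a - 5) = (a - 5)*(a - 2)*(a + 1)
(4) = (h + 1)*(h)
(5) = (x)*(x^4 + 7*x^3 - 4*x^2 - 112*x - 192) = x*(x - 4)*(x^3 + 11*x^2 + 40*x + 48) = x*(x - 4)*(x + 4)*(x^2 + 7*x + 12) = x*(x - 4)*(x + 3)*(x + 4)*(x + 4)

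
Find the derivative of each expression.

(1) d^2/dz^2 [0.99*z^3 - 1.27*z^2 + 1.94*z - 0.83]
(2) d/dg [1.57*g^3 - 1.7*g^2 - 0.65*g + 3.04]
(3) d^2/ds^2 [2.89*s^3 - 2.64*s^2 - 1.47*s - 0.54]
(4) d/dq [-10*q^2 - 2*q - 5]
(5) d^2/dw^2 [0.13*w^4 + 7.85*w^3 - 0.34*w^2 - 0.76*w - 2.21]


(1) = 5.94*z - 2.54
(2) = 4.71*g^2 - 3.4*g - 0.65
(3) = 17.34*s - 5.28
(4) = -20*q - 2
(5) = 1.56*w^2 + 47.1*w - 0.68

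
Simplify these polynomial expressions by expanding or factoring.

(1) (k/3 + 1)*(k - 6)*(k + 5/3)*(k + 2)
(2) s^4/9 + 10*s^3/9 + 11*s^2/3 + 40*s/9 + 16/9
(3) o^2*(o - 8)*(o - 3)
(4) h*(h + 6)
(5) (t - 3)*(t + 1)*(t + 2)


(1) = k^4/3 + 2*k^3/9 - 77*k^2/9 - 76*k/3 - 20
(2) = (s/3 + 1/3)^2*(s + 4)^2
(3) = o^4 - 11*o^3 + 24*o^2
(4) = h^2 + 6*h
(5) = t^3 - 7*t - 6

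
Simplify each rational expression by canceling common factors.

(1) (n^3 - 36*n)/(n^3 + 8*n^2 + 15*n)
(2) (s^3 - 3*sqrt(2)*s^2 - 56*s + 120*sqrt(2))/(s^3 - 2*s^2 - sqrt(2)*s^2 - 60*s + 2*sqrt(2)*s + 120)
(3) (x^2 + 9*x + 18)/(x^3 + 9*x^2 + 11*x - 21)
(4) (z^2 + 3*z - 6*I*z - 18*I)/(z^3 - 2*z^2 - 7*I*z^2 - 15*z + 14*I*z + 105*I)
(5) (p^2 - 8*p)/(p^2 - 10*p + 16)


(1) = (n^2 - 36)/(n^2 + 8*n + 15)
(2) = (s - 2*sqrt(2))/(s - 2)
(3) = (x + 6)/(x^2 + 6*x - 7)
(4) = (z - 6*I)/(z^2 + z*(-5 - 7*I) + 35*I)
(5) = p/(p - 2)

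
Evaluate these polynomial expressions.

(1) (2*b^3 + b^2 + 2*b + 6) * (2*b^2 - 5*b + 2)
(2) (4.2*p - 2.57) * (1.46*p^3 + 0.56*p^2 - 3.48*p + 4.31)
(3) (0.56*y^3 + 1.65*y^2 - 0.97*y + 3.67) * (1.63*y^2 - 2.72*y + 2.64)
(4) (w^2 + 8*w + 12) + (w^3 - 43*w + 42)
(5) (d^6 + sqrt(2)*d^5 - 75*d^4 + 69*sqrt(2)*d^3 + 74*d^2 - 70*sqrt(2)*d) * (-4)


(1) = 4*b^5 - 8*b^4 + 3*b^3 + 4*b^2 - 26*b + 12
(2) = 6.132*p^4 - 1.4002*p^3 - 16.0552*p^2 + 27.0456*p - 11.0767
(3) = 0.9128*y^5 + 1.1663*y^4 - 4.5907*y^3 + 12.9765*y^2 - 12.5432*y + 9.6888
(4) = w^3 + w^2 - 35*w + 54
(5) = -4*d^6 - 4*sqrt(2)*d^5 + 300*d^4 - 276*sqrt(2)*d^3 - 296*d^2 + 280*sqrt(2)*d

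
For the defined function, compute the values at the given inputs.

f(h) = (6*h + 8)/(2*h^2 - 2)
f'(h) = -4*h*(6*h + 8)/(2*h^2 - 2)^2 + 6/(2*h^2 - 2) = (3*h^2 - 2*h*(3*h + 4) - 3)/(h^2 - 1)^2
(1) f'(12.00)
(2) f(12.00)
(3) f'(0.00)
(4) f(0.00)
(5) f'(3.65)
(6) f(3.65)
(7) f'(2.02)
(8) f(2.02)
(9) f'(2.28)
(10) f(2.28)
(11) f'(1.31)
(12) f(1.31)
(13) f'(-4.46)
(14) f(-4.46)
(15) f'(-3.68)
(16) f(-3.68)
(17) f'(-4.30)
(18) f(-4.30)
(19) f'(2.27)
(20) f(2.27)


(1) = -0.03
(2) = 0.28
(3) = -3.00
(4) = -4.00
(5) = -0.48
(6) = 1.21
(7) = -3.31
(8) = 3.27
(9) = -2.09
(10) = 2.58
(11) = -36.33
(12) = 11.07
(13) = -0.08
(14) = -0.50
(15) = -0.09
(16) = -0.56
(17) = -0.08
(18) = -0.51
(19) = -2.12
(20) = 2.60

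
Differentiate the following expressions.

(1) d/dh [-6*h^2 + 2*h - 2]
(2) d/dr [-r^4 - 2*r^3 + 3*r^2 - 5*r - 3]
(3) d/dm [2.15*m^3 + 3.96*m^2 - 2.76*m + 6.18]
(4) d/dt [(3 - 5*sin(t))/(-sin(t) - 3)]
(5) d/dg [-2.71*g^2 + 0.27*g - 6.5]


(1) = 2 - 12*h
(2) = -4*r^3 - 6*r^2 + 6*r - 5
(3) = 6.45*m^2 + 7.92*m - 2.76
(4) = 18*cos(t)/(sin(t) + 3)^2
(5) = 0.27 - 5.42*g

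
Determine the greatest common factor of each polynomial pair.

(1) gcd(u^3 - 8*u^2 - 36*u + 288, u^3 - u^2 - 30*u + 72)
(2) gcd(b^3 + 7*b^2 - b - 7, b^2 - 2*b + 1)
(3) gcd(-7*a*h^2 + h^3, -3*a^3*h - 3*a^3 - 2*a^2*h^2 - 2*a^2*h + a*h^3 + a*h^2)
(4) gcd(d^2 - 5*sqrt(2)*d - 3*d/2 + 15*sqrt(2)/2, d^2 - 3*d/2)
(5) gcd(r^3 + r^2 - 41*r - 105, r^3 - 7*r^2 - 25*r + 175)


(1) = u + 6
(2) = b - 1
(3) = gcd(h^2*(-7*a + h), (-3*a + h)*(a + h)*(a*h + a)) = 1
(4) = gcd((d - 3/2)*(d - 5*sqrt(2)), d*(d - 3/2)) = d - 3/2
(5) = gcd((r - 7)*(r + 3)*(r + 5), (r - 7)*(r - 5)*(r + 5)) = r^2 - 2*r - 35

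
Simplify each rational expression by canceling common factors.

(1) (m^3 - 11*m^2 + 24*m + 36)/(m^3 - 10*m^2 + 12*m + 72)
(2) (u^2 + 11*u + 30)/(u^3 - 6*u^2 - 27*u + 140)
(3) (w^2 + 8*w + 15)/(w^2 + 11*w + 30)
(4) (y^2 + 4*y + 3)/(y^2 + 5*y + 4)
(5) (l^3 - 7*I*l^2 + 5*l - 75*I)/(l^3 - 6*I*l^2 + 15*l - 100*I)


(1) = (m + 1)/(m + 2)
(2) = (u + 6)/(u^2 - 11*u + 28)
(3) = (w + 3)/(w + 6)
(4) = (y + 3)/(y + 4)
(5) = (l + 3*I)/(l + 4*I)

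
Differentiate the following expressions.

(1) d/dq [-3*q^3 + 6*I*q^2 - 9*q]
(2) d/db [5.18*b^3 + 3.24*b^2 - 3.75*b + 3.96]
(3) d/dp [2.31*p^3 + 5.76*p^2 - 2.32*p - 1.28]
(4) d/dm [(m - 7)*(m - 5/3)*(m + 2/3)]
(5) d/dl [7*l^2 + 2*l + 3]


(1) = -9*q^2 + 12*I*q - 9
(2) = 15.54*b^2 + 6.48*b - 3.75
(3) = 6.93*p^2 + 11.52*p - 2.32
(4) = 3*m^2 - 16*m + 53/9
(5) = 14*l + 2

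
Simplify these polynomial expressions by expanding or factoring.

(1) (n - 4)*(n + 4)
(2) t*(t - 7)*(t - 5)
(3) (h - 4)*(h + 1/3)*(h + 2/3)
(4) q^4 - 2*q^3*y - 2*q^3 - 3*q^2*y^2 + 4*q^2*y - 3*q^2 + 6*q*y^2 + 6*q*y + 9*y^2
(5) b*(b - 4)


(1) = n^2 - 16
(2) = t^3 - 12*t^2 + 35*t
(3) = h^3 - 3*h^2 - 34*h/9 - 8/9
(4) = (q - 3)*(q + 1)*(q - 3*y)*(q + y)
(5) = b^2 - 4*b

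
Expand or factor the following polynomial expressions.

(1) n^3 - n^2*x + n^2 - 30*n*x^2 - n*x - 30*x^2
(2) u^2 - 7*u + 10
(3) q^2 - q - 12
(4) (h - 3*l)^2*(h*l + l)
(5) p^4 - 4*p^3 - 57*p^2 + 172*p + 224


(1) = (n + 1)*(n - 6*x)*(n + 5*x)
(2) = (u - 5)*(u - 2)
(3) = (q - 4)*(q + 3)
(4) = h^3*l - 6*h^2*l^2 + h^2*l + 9*h*l^3 - 6*h*l^2 + 9*l^3
(5) = (p - 8)*(p - 4)*(p + 1)*(p + 7)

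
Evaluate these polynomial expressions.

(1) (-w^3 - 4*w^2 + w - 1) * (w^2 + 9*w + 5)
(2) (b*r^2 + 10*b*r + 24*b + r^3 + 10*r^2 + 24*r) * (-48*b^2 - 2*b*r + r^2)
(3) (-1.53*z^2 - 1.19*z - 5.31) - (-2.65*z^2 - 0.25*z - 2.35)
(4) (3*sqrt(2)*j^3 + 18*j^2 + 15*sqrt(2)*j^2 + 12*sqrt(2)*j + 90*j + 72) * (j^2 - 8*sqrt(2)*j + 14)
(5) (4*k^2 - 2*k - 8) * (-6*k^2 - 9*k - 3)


(1) = -w^5 - 13*w^4 - 40*w^3 - 12*w^2 - 4*w - 5
(2) = -48*b^3*r^2 - 480*b^3*r - 1152*b^3 - 50*b^2*r^3 - 500*b^2*r^2 - 1200*b^2*r - b*r^4 - 10*b*r^3 - 24*b*r^2 + r^5 + 10*r^4 + 24*r^3
(3) = 1.12*z^2 - 0.94*z - 2.96
(4) = 3*sqrt(2)*j^5 - 30*j^4 + 15*sqrt(2)*j^4 - 150*j^3 - 90*sqrt(2)*j^3 - 510*sqrt(2)*j^2 + 132*j^2 - 408*sqrt(2)*j + 1260*j + 1008
(5) = -24*k^4 - 24*k^3 + 54*k^2 + 78*k + 24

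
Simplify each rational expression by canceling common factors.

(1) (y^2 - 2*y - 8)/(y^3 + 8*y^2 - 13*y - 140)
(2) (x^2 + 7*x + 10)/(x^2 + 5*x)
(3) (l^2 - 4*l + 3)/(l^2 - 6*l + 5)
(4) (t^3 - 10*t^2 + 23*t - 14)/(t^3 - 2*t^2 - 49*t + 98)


(1) = (y + 2)/(y^2 + 12*y + 35)
(2) = (x + 2)/x
(3) = (l - 3)/(l - 5)
(4) = (t - 1)/(t + 7)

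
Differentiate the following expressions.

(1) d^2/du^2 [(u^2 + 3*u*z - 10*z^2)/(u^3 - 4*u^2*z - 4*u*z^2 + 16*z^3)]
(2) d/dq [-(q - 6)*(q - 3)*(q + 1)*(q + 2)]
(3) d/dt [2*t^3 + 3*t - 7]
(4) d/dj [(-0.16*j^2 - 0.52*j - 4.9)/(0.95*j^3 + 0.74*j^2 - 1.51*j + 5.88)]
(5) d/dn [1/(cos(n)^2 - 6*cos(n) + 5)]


(1) = 2*(-u^3 - 15*u^2*z + 6*u*z^2 - 44*z^3)/(-u^6 + 6*u^5*z + 12*u^4*z^2 - 88*u^3*z^3 - 96*u^2*z^4 + 384*u*z^5 + 512*z^6)
(2) = -4*q^3 + 18*q^2 + 14*q - 36
(3) = 6*t^2 + 3
(4) = (0.152*j^4 + 0.988*j^3 + 14.5914*j^2 + 5.3704*j - 10.4566)/(0.9025*j^6 + 1.406*j^5 - 2.3214*j^4 + 8.9372*j^3 + 10.9825*j^2 - 17.7576*j + 34.5744)
(5) = 2*(cos(n) - 3)*sin(n)/(cos(n)^2 - 6*cos(n) + 5)^2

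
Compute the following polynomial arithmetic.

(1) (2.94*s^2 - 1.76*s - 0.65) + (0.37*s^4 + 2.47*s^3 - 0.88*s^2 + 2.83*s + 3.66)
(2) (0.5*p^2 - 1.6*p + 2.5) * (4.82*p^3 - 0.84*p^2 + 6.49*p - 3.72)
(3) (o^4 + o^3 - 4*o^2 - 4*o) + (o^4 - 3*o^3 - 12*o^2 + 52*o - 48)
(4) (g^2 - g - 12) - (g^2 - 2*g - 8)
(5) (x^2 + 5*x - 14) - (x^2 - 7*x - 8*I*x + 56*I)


(1) = 0.37*s^4 + 2.47*s^3 + 2.06*s^2 + 1.07*s + 3.01
(2) = 2.41*p^5 - 8.132*p^4 + 16.639*p^3 - 14.344*p^2 + 22.177*p - 9.3
(3) = 2*o^4 - 2*o^3 - 16*o^2 + 48*o - 48
(4) = g - 4
(5) = 12*x + 8*I*x - 14 - 56*I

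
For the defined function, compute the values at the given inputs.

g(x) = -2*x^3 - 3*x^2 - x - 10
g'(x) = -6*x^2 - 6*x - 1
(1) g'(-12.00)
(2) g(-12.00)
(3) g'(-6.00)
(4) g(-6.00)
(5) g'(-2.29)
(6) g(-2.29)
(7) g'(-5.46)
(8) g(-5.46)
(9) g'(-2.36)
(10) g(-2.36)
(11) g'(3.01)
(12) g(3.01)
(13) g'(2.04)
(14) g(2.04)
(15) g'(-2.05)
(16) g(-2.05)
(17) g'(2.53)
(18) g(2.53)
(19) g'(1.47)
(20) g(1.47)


(1) = -793.00
(2) = 3026.00
(3) = -181.00
(4) = 320.00
(5) = -18.72
(6) = 0.58
(7) = -147.11
(8) = 231.57
(9) = -20.26
(10) = 1.94
(11) = -73.42
(12) = -94.73
(13) = -38.21
(14) = -41.50
(15) = -13.91
(16) = -3.33
(17) = -54.59
(18) = -64.12
(19) = -22.79
(20) = -24.31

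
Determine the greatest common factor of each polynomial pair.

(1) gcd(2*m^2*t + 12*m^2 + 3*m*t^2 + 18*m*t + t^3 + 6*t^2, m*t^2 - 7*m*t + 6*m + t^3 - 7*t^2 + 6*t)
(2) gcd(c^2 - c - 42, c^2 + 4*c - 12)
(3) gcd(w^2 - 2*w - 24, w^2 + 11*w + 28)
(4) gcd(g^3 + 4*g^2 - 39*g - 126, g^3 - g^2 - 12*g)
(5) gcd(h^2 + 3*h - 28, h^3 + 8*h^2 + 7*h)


(1) = m + t
(2) = gcd((c - 7)*(c + 6), (c - 2)*(c + 6)) = c + 6
(3) = w + 4
(4) = g + 3
(5) = h + 7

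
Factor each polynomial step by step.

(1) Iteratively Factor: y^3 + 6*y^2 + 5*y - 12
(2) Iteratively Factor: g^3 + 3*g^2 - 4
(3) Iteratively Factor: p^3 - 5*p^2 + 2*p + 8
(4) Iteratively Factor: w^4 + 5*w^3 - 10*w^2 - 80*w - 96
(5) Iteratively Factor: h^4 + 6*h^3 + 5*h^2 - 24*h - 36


(1) = (y + 3)*(y^2 + 3*y - 4) = (y - 1)*(y + 3)*(y + 4)
(2) = (g + 2)*(g^2 + g - 2) = (g - 1)*(g + 2)*(g + 2)
(3) = (p + 1)*(p^2 - 6*p + 8) = (p - 4)*(p + 1)*(p - 2)
(4) = (w + 2)*(w^3 + 3*w^2 - 16*w - 48) = (w + 2)*(w + 3)*(w^2 - 16) = (w - 4)*(w + 2)*(w + 3)*(w + 4)
(5) = (h + 2)*(h^3 + 4*h^2 - 3*h - 18) = (h + 2)*(h + 3)*(h^2 + h - 6) = (h + 2)*(h + 3)^2*(h - 2)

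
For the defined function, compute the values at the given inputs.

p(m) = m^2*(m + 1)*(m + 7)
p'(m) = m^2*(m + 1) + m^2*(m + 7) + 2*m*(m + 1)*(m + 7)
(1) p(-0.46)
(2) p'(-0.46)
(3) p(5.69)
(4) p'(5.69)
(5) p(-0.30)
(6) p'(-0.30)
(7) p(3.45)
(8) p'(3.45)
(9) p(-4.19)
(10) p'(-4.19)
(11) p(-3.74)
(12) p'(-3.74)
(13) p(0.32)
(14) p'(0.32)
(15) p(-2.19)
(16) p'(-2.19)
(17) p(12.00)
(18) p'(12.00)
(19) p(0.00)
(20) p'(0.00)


(1) = 0.75
(2) = -1.75
(3) = 2748.60
(4) = 1593.57
(5) = 0.42
(6) = -2.15
(7) = 553.50
(8) = 498.21
(9) = -157.37
(10) = 68.45
(11) = -124.94
(12) = 74.09
(13) = 0.99
(14) = 7.07
(15) = -27.45
(16) = 42.43
(17) = 35568.00
(18) = 10536.00
(19) = 0.00
(20) = 0.00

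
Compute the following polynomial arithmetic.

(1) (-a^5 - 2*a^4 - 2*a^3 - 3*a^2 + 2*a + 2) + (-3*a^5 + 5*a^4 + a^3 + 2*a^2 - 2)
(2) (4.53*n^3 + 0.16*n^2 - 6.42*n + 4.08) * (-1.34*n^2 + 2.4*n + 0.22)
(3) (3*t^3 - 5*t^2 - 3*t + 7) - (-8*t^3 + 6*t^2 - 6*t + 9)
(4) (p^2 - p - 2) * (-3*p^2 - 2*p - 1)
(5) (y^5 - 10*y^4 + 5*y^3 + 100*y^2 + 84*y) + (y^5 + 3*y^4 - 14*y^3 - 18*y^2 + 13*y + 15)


(1) = -4*a^5 + 3*a^4 - a^3 - a^2 + 2*a
(2) = -6.0702*n^5 + 10.6576*n^4 + 9.9834*n^3 - 20.84*n^2 + 8.3796*n + 0.8976
(3) = 11*t^3 - 11*t^2 + 3*t - 2
(4) = -3*p^4 + p^3 + 7*p^2 + 5*p + 2
(5) = 2*y^5 - 7*y^4 - 9*y^3 + 82*y^2 + 97*y + 15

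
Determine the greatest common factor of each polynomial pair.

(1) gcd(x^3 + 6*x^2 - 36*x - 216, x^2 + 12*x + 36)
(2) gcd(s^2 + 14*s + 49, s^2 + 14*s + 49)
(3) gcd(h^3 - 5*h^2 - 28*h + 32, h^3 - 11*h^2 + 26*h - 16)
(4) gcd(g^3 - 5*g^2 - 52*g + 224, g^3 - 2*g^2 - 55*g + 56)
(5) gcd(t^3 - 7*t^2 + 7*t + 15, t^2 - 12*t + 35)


(1) = x^2 + 12*x + 36
(2) = gcd((s + 7)^2, (s + 7)^2) = s^2 + 14*s + 49
(3) = h^2 - 9*h + 8
(4) = gcd((g - 8)*(g - 4)*(g + 7), (g - 8)*(g - 1)*(g + 7)) = g^2 - g - 56
(5) = gcd((t - 5)*(t - 3)*(t + 1), (t - 7)*(t - 5)) = t - 5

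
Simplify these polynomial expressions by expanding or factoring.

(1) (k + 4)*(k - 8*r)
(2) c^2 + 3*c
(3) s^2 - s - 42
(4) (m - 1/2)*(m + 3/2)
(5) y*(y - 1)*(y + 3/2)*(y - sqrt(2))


(1) = k^2 - 8*k*r + 4*k - 32*r
(2) = c*(c + 3)
(3) = (s - 7)*(s + 6)
(4) = m^2 + m - 3/4
(5) = y^4 - sqrt(2)*y^3 + y^3/2 - 3*y^2/2 - sqrt(2)*y^2/2 + 3*sqrt(2)*y/2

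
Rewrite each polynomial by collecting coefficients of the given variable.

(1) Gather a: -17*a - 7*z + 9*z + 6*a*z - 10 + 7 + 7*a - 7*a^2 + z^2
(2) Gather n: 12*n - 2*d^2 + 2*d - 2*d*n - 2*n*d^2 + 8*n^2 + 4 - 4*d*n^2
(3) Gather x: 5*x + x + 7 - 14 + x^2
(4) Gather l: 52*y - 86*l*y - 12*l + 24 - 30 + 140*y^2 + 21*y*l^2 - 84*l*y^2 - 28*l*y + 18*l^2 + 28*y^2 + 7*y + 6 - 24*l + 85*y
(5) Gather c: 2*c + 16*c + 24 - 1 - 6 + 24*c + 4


(1) = -7*a^2 + a*(6*z - 10) + z^2 + 2*z - 3
(2) = -2*d^2 + 2*d + n^2*(8 - 4*d) + n*(-2*d^2 - 2*d + 12) + 4
(3) = x^2 + 6*x - 7
(4) = l^2*(21*y + 18) + l*(-84*y^2 - 114*y - 36) + 168*y^2 + 144*y
(5) = 42*c + 21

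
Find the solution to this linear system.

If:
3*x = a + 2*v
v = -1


Then:
a = 3*x + 2
v = -1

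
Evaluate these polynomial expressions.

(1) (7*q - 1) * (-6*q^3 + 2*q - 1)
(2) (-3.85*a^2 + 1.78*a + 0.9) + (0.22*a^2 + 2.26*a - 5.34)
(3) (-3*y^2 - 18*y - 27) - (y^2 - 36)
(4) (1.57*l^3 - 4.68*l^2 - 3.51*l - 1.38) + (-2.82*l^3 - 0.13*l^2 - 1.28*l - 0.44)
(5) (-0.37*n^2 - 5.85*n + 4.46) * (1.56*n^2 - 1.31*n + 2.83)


(1) = -42*q^4 + 6*q^3 + 14*q^2 - 9*q + 1
(2) = -3.63*a^2 + 4.04*a - 4.44
(3) = -4*y^2 - 18*y + 9
(4) = -1.25*l^3 - 4.81*l^2 - 4.79*l - 1.82
(5) = -0.5772*n^4 - 8.6413*n^3 + 13.574*n^2 - 22.3981*n + 12.6218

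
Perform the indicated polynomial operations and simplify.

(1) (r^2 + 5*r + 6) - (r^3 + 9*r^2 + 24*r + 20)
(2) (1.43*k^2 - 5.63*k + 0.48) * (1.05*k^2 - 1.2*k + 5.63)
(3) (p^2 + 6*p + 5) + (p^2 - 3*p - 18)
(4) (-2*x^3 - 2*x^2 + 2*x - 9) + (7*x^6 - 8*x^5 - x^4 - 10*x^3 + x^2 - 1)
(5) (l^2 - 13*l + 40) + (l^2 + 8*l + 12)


(1) = -r^3 - 8*r^2 - 19*r - 14
(2) = 1.5015*k^4 - 7.6275*k^3 + 15.3109*k^2 - 32.2729*k + 2.7024
(3) = 2*p^2 + 3*p - 13
(4) = 7*x^6 - 8*x^5 - x^4 - 12*x^3 - x^2 + 2*x - 10
(5) = 2*l^2 - 5*l + 52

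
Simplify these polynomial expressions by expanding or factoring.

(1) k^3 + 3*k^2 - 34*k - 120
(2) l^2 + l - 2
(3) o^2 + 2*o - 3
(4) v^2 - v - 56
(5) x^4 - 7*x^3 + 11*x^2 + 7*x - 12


(1) = (k - 6)*(k + 4)*(k + 5)
(2) = (l - 1)*(l + 2)
(3) = (o - 1)*(o + 3)
(4) = (v - 8)*(v + 7)
(5) = (x - 4)*(x - 3)*(x - 1)*(x + 1)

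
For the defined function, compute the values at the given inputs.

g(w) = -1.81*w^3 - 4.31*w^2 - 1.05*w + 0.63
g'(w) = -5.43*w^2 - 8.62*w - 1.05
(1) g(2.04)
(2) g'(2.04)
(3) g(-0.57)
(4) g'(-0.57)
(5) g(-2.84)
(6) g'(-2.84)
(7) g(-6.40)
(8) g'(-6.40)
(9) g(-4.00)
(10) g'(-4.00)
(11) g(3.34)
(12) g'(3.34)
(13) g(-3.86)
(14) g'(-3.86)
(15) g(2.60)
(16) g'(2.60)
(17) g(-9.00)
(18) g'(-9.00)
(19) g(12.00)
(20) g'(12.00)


(1) = -34.81
(2) = -41.23
(3) = 0.16
(4) = 2.10
(5) = 10.31
(6) = -20.37
(7) = 305.29
(8) = -168.29
(9) = 51.71
(10) = -53.45
(11) = -118.40
(12) = -90.42
(13) = 44.56
(14) = -48.68
(15) = -63.05
(16) = -60.17
(17) = 980.46
(18) = -363.30
(19) = -3760.29
(20) = -886.41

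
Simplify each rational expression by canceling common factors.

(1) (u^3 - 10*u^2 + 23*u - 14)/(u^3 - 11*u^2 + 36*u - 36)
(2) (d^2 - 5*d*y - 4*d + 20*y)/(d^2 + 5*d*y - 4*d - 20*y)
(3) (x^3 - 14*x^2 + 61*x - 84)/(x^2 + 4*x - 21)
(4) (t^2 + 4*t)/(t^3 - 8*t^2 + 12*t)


(1) = (u^2 - 8*u + 7)/(u^2 - 9*u + 18)
(2) = (d - 5*y)/(d + 5*y)
(3) = (x^2 - 11*x + 28)/(x + 7)
(4) = (t + 4)/(t^2 - 8*t + 12)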